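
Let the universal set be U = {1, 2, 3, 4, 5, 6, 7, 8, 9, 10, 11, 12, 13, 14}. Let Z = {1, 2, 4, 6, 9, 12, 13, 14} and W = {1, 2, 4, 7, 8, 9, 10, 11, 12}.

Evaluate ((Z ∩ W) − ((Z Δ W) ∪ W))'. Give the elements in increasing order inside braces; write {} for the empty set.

{1, 2, 3, 4, 5, 6, 7, 8, 9, 10, 11, 12, 13, 14}

Z ∩ W = {1, 2, 4, 9, 12}
Z Δ W = {6, 7, 8, 10, 11, 13, 14}
(Z Δ W) ∪ W = {1, 2, 4, 6, 7, 8, 9, 10, 11, 12, 13, 14}
(Z ∩ W) − ((Z Δ W) ∪ W) = {}
((Z ∩ W) − ((Z Δ W) ∪ W))' = {1, 2, 3, 4, 5, 6, 7, 8, 9, 10, 11, 12, 13, 14}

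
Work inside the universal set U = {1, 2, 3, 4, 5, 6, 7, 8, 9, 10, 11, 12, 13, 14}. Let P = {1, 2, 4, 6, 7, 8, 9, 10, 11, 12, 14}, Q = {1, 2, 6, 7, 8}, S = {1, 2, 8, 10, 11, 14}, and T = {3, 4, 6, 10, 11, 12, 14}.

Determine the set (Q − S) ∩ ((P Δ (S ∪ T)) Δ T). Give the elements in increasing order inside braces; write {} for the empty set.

{6, 7}

Q − S = {6, 7}
S ∪ T = {1, 2, 3, 4, 6, 8, 10, 11, 12, 14}
P Δ (S ∪ T) = {3, 7, 9}
(P Δ (S ∪ T)) Δ T = {4, 6, 7, 9, 10, 11, 12, 14}
(Q − S) ∩ ((P Δ (S ∪ T)) Δ T) = {6, 7}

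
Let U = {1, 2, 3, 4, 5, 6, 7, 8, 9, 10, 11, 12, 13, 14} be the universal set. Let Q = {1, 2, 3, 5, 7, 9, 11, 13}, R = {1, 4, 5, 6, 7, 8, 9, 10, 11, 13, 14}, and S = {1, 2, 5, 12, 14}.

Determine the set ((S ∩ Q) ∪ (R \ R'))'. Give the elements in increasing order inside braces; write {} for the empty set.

S ∩ Q = {1, 2, 5}
R' = {2, 3, 12}
R \ R' = {1, 4, 5, 6, 7, 8, 9, 10, 11, 13, 14}
(S ∩ Q) ∪ (R \ R') = {1, 2, 4, 5, 6, 7, 8, 9, 10, 11, 13, 14}
((S ∩ Q) ∪ (R \ R'))' = {3, 12}

{3, 12}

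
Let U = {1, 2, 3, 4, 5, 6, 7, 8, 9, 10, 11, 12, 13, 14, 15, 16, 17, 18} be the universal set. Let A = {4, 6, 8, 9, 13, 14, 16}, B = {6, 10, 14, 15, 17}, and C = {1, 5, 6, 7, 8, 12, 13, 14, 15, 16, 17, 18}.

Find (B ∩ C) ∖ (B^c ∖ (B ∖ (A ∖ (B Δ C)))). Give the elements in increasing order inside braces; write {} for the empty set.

{6, 14, 15, 17}

B ∩ C = {6, 14, 15, 17}
B^c = {1, 2, 3, 4, 5, 7, 8, 9, 11, 12, 13, 16, 18}
B Δ C = {1, 5, 7, 8, 10, 12, 13, 16, 18}
A ∖ (B Δ C) = {4, 6, 9, 14}
B ∖ (A ∖ (B Δ C)) = {10, 15, 17}
B^c ∖ (B ∖ (A ∖ (B Δ C))) = {1, 2, 3, 4, 5, 7, 8, 9, 11, 12, 13, 16, 18}
(B ∩ C) ∖ (B^c ∖ (B ∖ (A ∖ (B Δ C)))) = {6, 14, 15, 17}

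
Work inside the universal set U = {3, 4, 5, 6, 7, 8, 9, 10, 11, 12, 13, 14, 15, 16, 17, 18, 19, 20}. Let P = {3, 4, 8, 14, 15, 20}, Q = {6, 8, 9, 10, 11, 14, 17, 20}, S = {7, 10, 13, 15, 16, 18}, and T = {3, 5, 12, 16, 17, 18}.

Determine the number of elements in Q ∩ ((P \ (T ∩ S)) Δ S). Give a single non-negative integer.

4

T ∩ S = {16, 18}
P \ (T ∩ S) = {3, 4, 8, 14, 15, 20}
(P \ (T ∩ S)) Δ S = {3, 4, 7, 8, 10, 13, 14, 16, 18, 20}
Q ∩ ((P \ (T ∩ S)) Δ S) = {8, 10, 14, 20}
|Q ∩ ((P \ (T ∩ S)) Δ S)| = 4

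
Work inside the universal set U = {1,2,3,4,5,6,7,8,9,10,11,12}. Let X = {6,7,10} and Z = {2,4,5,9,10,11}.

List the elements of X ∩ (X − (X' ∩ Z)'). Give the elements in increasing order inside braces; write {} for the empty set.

{}

X' = {1,2,3,4,5,8,9,11,12}
X' ∩ Z = {2,4,5,9,11}
(X' ∩ Z)' = {1,3,6,7,8,10,12}
X − (X' ∩ Z)' = {}
X ∩ (X − (X' ∩ Z)') = {}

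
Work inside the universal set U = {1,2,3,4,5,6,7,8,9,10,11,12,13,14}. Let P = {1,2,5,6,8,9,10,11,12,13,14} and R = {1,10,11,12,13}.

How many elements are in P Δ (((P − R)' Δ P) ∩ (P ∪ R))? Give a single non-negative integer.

P − R = {2,5,6,8,9,14}
(P − R)' = {1,3,4,7,10,11,12,13}
(P − R)' Δ P = {2,3,4,5,6,7,8,9,14}
P ∪ R = {1,2,5,6,8,9,10,11,12,13,14}
((P − R)' Δ P) ∩ (P ∪ R) = {2,5,6,8,9,14}
P Δ (((P − R)' Δ P) ∩ (P ∪ R)) = {1,10,11,12,13}
|P Δ (((P − R)' Δ P) ∩ (P ∪ R))| = 5

5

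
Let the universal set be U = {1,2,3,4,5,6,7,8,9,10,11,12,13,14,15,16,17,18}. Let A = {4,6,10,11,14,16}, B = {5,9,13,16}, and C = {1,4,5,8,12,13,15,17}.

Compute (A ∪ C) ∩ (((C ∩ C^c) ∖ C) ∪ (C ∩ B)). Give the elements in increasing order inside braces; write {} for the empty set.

A ∪ C = {1,4,5,6,8,10,11,12,13,14,15,16,17}
C^c = {2,3,6,7,9,10,11,14,16,18}
C ∩ C^c = {}
(C ∩ C^c) ∖ C = {}
C ∩ B = {5,13}
((C ∩ C^c) ∖ C) ∪ (C ∩ B) = {5,13}
(A ∪ C) ∩ (((C ∩ C^c) ∖ C) ∪ (C ∩ B)) = {5,13}

{5,13}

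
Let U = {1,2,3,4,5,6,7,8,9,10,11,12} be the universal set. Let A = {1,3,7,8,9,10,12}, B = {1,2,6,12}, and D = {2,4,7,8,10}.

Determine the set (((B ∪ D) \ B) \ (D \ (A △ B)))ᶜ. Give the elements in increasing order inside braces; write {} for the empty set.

{1,2,3,4,5,6,9,11,12}

B ∪ D = {1,2,4,6,7,8,10,12}
(B ∪ D) \ B = {4,7,8,10}
A △ B = {2,3,6,7,8,9,10}
D \ (A △ B) = {4}
((B ∪ D) \ B) \ (D \ (A △ B)) = {7,8,10}
(((B ∪ D) \ B) \ (D \ (A △ B)))ᶜ = {1,2,3,4,5,6,9,11,12}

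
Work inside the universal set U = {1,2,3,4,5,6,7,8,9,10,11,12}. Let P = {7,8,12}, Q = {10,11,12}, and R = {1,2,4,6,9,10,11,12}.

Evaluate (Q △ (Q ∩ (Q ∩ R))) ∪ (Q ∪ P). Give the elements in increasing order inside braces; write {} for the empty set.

Q ∩ R = {10,11,12}
Q ∩ (Q ∩ R) = {10,11,12}
Q △ (Q ∩ (Q ∩ R)) = {}
Q ∪ P = {7,8,10,11,12}
(Q △ (Q ∩ (Q ∩ R))) ∪ (Q ∪ P) = {7,8,10,11,12}

{7,8,10,11,12}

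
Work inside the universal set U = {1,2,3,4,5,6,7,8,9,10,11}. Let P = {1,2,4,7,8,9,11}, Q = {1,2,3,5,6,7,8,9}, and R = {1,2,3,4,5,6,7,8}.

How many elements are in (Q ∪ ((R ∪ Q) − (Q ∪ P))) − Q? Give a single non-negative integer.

R ∪ Q = {1,2,3,4,5,6,7,8,9}
Q ∪ P = {1,2,3,4,5,6,7,8,9,11}
(R ∪ Q) − (Q ∪ P) = {}
Q ∪ ((R ∪ Q) − (Q ∪ P)) = {1,2,3,5,6,7,8,9}
(Q ∪ ((R ∪ Q) − (Q ∪ P))) − Q = {}
|(Q ∪ ((R ∪ Q) − (Q ∪ P))) − Q| = 0

0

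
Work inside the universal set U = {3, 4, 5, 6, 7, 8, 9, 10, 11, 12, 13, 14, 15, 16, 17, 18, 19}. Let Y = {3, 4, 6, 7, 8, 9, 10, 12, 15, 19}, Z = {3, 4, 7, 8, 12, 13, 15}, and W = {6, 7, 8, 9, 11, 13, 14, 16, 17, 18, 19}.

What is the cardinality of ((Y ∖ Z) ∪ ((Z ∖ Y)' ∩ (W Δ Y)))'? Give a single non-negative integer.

4

Y ∖ Z = {6, 9, 10, 19}
Z ∖ Y = {13}
(Z ∖ Y)' = {3, 4, 5, 6, 7, 8, 9, 10, 11, 12, 14, 15, 16, 17, 18, 19}
W Δ Y = {3, 4, 10, 11, 12, 13, 14, 15, 16, 17, 18}
(Z ∖ Y)' ∩ (W Δ Y) = {3, 4, 10, 11, 12, 14, 15, 16, 17, 18}
(Y ∖ Z) ∪ ((Z ∖ Y)' ∩ (W Δ Y)) = {3, 4, 6, 9, 10, 11, 12, 14, 15, 16, 17, 18, 19}
((Y ∖ Z) ∪ ((Z ∖ Y)' ∩ (W Δ Y)))' = {5, 7, 8, 13}
|((Y ∖ Z) ∪ ((Z ∖ Y)' ∩ (W Δ Y)))'| = 4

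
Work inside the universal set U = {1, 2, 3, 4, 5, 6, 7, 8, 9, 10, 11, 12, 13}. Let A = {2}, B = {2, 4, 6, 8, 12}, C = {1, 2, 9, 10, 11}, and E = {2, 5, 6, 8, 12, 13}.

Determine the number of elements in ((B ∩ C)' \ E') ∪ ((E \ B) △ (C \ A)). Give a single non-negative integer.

B ∩ C = {2}
(B ∩ C)' = {1, 3, 4, 5, 6, 7, 8, 9, 10, 11, 12, 13}
E' = {1, 3, 4, 7, 9, 10, 11}
(B ∩ C)' \ E' = {5, 6, 8, 12, 13}
E \ B = {5, 13}
C \ A = {1, 9, 10, 11}
(E \ B) △ (C \ A) = {1, 5, 9, 10, 11, 13}
((B ∩ C)' \ E') ∪ ((E \ B) △ (C \ A)) = {1, 5, 6, 8, 9, 10, 11, 12, 13}
|((B ∩ C)' \ E') ∪ ((E \ B) △ (C \ A))| = 9

9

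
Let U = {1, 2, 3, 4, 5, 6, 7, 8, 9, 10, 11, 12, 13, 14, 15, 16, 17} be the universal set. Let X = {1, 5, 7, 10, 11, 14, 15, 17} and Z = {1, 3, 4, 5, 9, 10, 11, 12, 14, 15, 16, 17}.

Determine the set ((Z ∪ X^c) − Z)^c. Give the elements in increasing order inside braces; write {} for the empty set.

{1, 3, 4, 5, 7, 9, 10, 11, 12, 14, 15, 16, 17}

X^c = {2, 3, 4, 6, 8, 9, 12, 13, 16}
Z ∪ X^c = {1, 2, 3, 4, 5, 6, 8, 9, 10, 11, 12, 13, 14, 15, 16, 17}
(Z ∪ X^c) − Z = {2, 6, 8, 13}
((Z ∪ X^c) − Z)^c = {1, 3, 4, 5, 7, 9, 10, 11, 12, 14, 15, 16, 17}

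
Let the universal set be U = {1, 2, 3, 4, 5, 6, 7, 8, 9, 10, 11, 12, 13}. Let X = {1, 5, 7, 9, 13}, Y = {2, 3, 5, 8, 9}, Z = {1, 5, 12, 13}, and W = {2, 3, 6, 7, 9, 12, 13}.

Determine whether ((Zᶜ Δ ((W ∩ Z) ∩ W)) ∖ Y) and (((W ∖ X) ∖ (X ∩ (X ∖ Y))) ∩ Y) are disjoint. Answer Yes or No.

Yes

Zᶜ = {2, 3, 4, 6, 7, 8, 9, 10, 11}
W ∩ Z = {12, 13}
(W ∩ Z) ∩ W = {12, 13}
Zᶜ Δ ((W ∩ Z) ∩ W) = {2, 3, 4, 6, 7, 8, 9, 10, 11, 12, 13}
(Zᶜ Δ ((W ∩ Z) ∩ W)) ∖ Y = {4, 6, 7, 10, 11, 12, 13}
W ∖ X = {2, 3, 6, 12}
X ∖ Y = {1, 7, 13}
X ∩ (X ∖ Y) = {1, 7, 13}
(W ∖ X) ∖ (X ∩ (X ∖ Y)) = {2, 3, 6, 12}
((W ∖ X) ∖ (X ∩ (X ∖ Y))) ∩ Y = {2, 3}
{4, 6, 7, 10, 11, 12, 13} and {2, 3} share no elements.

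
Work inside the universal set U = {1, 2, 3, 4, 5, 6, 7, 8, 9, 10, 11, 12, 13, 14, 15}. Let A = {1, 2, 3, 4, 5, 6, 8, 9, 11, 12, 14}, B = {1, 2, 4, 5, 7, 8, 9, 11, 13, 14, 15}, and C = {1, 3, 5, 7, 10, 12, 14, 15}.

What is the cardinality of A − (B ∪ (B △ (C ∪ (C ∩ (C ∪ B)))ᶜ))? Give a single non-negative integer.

2

C ∪ B = {1, 2, 3, 4, 5, 7, 8, 9, 10, 11, 12, 13, 14, 15}
C ∩ (C ∪ B) = {1, 3, 5, 7, 10, 12, 14, 15}
C ∪ (C ∩ (C ∪ B)) = {1, 3, 5, 7, 10, 12, 14, 15}
(C ∪ (C ∩ (C ∪ B)))ᶜ = {2, 4, 6, 8, 9, 11, 13}
B △ (C ∪ (C ∩ (C ∪ B)))ᶜ = {1, 5, 6, 7, 14, 15}
B ∪ (B △ (C ∪ (C ∩ (C ∪ B)))ᶜ) = {1, 2, 4, 5, 6, 7, 8, 9, 11, 13, 14, 15}
A − (B ∪ (B △ (C ∪ (C ∩ (C ∪ B)))ᶜ)) = {3, 12}
|A − (B ∪ (B △ (C ∪ (C ∩ (C ∪ B)))ᶜ))| = 2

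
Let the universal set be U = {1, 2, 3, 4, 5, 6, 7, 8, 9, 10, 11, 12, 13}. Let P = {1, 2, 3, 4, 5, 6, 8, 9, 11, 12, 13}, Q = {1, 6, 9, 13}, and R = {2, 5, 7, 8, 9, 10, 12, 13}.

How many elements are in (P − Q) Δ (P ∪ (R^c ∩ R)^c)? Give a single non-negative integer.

P − Q = {2, 3, 4, 5, 8, 11, 12}
R^c = {1, 3, 4, 6, 11}
R^c ∩ R = {}
(R^c ∩ R)^c = {1, 2, 3, 4, 5, 6, 7, 8, 9, 10, 11, 12, 13}
P ∪ (R^c ∩ R)^c = {1, 2, 3, 4, 5, 6, 7, 8, 9, 10, 11, 12, 13}
(P − Q) Δ (P ∪ (R^c ∩ R)^c) = {1, 6, 7, 9, 10, 13}
|(P − Q) Δ (P ∪ (R^c ∩ R)^c)| = 6

6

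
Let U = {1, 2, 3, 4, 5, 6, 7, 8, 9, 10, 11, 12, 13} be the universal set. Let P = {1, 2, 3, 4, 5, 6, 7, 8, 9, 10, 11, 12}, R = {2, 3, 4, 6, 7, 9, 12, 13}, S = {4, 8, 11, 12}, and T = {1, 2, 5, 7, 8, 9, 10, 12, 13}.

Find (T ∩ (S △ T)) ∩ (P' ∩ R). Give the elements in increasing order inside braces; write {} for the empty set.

S △ T = {1, 2, 4, 5, 7, 9, 10, 11, 13}
T ∩ (S △ T) = {1, 2, 5, 7, 9, 10, 13}
P' = {13}
P' ∩ R = {13}
(T ∩ (S △ T)) ∩ (P' ∩ R) = {13}

{13}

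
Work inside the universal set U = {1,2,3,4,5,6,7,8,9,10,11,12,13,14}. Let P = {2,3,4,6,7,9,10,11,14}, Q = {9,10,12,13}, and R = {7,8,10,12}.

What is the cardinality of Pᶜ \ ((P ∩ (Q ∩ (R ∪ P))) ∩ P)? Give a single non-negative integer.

5

Pᶜ = {1,5,8,12,13}
R ∪ P = {2,3,4,6,7,8,9,10,11,12,14}
Q ∩ (R ∪ P) = {9,10,12}
P ∩ (Q ∩ (R ∪ P)) = {9,10}
(P ∩ (Q ∩ (R ∪ P))) ∩ P = {9,10}
Pᶜ \ ((P ∩ (Q ∩ (R ∪ P))) ∩ P) = {1,5,8,12,13}
|Pᶜ \ ((P ∩ (Q ∩ (R ∪ P))) ∩ P)| = 5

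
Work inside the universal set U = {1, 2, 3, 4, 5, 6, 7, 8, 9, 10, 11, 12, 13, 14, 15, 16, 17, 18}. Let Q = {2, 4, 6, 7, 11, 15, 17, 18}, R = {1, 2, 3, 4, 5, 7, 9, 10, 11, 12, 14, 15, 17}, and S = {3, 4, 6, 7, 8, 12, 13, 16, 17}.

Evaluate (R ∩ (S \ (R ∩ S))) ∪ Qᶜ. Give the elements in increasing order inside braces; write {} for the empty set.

R ∩ S = {3, 4, 7, 12, 17}
S \ (R ∩ S) = {6, 8, 13, 16}
R ∩ (S \ (R ∩ S)) = {}
Qᶜ = {1, 3, 5, 8, 9, 10, 12, 13, 14, 16}
(R ∩ (S \ (R ∩ S))) ∪ Qᶜ = {1, 3, 5, 8, 9, 10, 12, 13, 14, 16}

{1, 3, 5, 8, 9, 10, 12, 13, 14, 16}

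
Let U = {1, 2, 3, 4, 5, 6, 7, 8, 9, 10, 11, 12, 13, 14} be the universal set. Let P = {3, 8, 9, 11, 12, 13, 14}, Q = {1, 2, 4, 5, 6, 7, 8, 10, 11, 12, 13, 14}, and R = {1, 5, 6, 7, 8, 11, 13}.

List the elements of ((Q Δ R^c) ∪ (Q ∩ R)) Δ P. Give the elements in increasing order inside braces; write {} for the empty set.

R^c = {2, 3, 4, 9, 10, 12, 14}
Q Δ R^c = {1, 3, 5, 6, 7, 8, 9, 11, 13}
Q ∩ R = {1, 5, 6, 7, 8, 11, 13}
(Q Δ R^c) ∪ (Q ∩ R) = {1, 3, 5, 6, 7, 8, 9, 11, 13}
((Q Δ R^c) ∪ (Q ∩ R)) Δ P = {1, 5, 6, 7, 12, 14}

{1, 5, 6, 7, 12, 14}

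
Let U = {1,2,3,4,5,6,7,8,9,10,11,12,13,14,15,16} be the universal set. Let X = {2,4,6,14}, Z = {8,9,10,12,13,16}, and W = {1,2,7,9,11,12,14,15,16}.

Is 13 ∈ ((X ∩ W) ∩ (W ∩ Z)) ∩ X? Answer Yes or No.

13 ∉ X and 13 ∉ W, so 13 ∉ X ∩ W
13 ∉ W and 13 ∈ Z, so 13 ∉ W ∩ Z
13 ∉ (X ∩ W) and 13 ∉ (W ∩ Z), so 13 ∉ (X ∩ W) ∩ (W ∩ Z)
13 ∉ ((X ∩ W) ∩ (W ∩ Z)) and 13 ∉ X, so 13 ∉ ((X ∩ W) ∩ (W ∩ Z)) ∩ X

No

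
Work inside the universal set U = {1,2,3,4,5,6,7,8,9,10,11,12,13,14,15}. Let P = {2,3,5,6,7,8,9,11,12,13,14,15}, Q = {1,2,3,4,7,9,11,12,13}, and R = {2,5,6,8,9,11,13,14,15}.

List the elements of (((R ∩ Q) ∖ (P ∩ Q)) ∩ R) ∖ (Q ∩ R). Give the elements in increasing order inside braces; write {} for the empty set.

{}

R ∩ Q = {2,9,11,13}
P ∩ Q = {2,3,7,9,11,12,13}
(R ∩ Q) ∖ (P ∩ Q) = {}
((R ∩ Q) ∖ (P ∩ Q)) ∩ R = {}
Q ∩ R = {2,9,11,13}
(((R ∩ Q) ∖ (P ∩ Q)) ∩ R) ∖ (Q ∩ R) = {}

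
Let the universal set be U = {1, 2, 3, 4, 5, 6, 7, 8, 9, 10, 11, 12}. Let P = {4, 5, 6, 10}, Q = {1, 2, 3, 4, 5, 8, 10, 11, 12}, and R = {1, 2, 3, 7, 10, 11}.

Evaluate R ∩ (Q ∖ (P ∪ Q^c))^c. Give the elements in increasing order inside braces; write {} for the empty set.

Q^c = {6, 7, 9}
P ∪ Q^c = {4, 5, 6, 7, 9, 10}
Q ∖ (P ∪ Q^c) = {1, 2, 3, 8, 11, 12}
(Q ∖ (P ∪ Q^c))^c = {4, 5, 6, 7, 9, 10}
R ∩ (Q ∖ (P ∪ Q^c))^c = {7, 10}

{7, 10}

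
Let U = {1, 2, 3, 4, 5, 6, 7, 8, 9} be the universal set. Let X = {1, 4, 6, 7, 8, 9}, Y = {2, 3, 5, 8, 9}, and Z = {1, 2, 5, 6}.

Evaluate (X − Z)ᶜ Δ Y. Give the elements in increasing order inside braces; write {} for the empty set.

{1, 6, 8, 9}

X − Z = {4, 7, 8, 9}
(X − Z)ᶜ = {1, 2, 3, 5, 6}
(X − Z)ᶜ Δ Y = {1, 6, 8, 9}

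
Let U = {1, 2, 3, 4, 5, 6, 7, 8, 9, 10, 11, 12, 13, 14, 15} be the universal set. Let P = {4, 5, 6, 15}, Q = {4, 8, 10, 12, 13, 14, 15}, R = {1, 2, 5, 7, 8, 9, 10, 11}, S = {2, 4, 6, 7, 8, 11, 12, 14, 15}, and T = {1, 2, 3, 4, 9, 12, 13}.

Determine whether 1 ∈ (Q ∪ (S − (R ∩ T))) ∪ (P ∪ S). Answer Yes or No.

1 ∈ R and 1 ∈ T, so 1 ∈ R ∩ T
1 ∉ S and 1 ∈ (R ∩ T), so 1 ∉ S − (R ∩ T)
1 ∉ Q and 1 ∉ (S − (R ∩ T)), so 1 ∉ Q ∪ (S − (R ∩ T))
1 ∉ P and 1 ∉ S, so 1 ∉ P ∪ S
1 ∉ (Q ∪ (S − (R ∩ T))) and 1 ∉ (P ∪ S), so 1 ∉ (Q ∪ (S − (R ∩ T))) ∪ (P ∪ S)

No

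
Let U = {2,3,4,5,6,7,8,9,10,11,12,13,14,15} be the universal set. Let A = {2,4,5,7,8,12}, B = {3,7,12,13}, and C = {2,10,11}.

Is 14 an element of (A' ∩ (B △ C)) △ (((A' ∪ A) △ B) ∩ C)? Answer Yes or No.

14 ∉ A, so 14 ∈ A'
14 ∉ B and 14 ∉ C, so 14 ∉ B △ C
14 ∈ A' and 14 ∉ (B △ C), so 14 ∉ A' ∩ (B △ C)
14 ∉ A, so 14 ∈ A'
14 ∈ A' and 14 ∉ A, so 14 ∈ A' ∪ A
14 ∈ (A' ∪ A) and 14 ∉ B, so 14 ∈ (A' ∪ A) △ B
14 ∈ ((A' ∪ A) △ B) and 14 ∉ C, so 14 ∉ ((A' ∪ A) △ B) ∩ C
14 ∉ (A' ∩ (B △ C)) and 14 ∉ (((A' ∪ A) △ B) ∩ C), so 14 ∉ (A' ∩ (B △ C)) △ (((A' ∪ A) △ B) ∩ C)

No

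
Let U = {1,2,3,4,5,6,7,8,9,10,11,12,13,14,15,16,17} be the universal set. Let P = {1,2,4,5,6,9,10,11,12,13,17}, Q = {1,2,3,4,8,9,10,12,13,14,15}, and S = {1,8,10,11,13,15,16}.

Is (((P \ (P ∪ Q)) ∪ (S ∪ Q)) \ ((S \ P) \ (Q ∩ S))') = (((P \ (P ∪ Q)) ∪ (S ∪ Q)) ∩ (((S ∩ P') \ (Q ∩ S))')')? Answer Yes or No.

Yes

P ∪ Q = {1,2,3,4,5,6,8,9,10,11,12,13,14,15,17}
P \ (P ∪ Q) = {}
S ∪ Q = {1,2,3,4,8,9,10,11,12,13,14,15,16}
(P \ (P ∪ Q)) ∪ (S ∪ Q) = {1,2,3,4,8,9,10,11,12,13,14,15,16}
S \ P = {8,15,16}
Q ∩ S = {1,8,10,13,15}
(S \ P) \ (Q ∩ S) = {16}
((S \ P) \ (Q ∩ S))' = {1,2,3,4,5,6,7,8,9,10,11,12,13,14,15,17}
((P \ (P ∪ Q)) ∪ (S ∪ Q)) \ ((S \ P) \ (Q ∩ S))' = {16}
P' = {3,7,8,14,15,16}
S ∩ P' = {8,15,16}
(S ∩ P') \ (Q ∩ S) = {16}
((S ∩ P') \ (Q ∩ S))' = {1,2,3,4,5,6,7,8,9,10,11,12,13,14,15,17}
(((S ∩ P') \ (Q ∩ S))')' = {16}
((P \ (P ∪ Q)) ∪ (S ∪ Q)) ∩ (((S ∩ P') \ (Q ∩ S))')' = {16}
Both equal {16}, so ((P \ (P ∪ Q)) ∪ (S ∪ Q)) \ ((S \ P) \ (Q ∩ S))' = ((P \ (P ∪ Q)) ∪ (S ∪ Q)) ∩ (((S ∩ P') \ (Q ∩ S))')'.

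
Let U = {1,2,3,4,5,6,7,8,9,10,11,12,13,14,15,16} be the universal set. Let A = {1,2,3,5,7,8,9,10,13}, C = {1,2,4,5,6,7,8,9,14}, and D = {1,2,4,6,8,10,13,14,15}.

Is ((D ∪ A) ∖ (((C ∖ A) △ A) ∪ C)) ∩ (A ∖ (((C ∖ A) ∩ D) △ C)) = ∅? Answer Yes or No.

Yes

D ∪ A = {1,2,3,4,5,6,7,8,9,10,13,14,15}
C ∖ A = {4,6,14}
(C ∖ A) △ A = {1,2,3,4,5,6,7,8,9,10,13,14}
((C ∖ A) △ A) ∪ C = {1,2,3,4,5,6,7,8,9,10,13,14}
(D ∪ A) ∖ (((C ∖ A) △ A) ∪ C) = {15}
(C ∖ A) ∩ D = {4,6,14}
((C ∖ A) ∩ D) △ C = {1,2,5,7,8,9}
A ∖ (((C ∖ A) ∩ D) △ C) = {3,10,13}
{15} and {3,10,13} share no elements.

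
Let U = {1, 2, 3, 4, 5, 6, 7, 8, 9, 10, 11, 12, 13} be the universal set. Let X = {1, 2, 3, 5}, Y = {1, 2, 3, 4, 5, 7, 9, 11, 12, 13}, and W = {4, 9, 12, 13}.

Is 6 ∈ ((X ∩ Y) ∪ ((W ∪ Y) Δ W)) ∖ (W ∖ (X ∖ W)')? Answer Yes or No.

No

6 ∉ X and 6 ∉ Y, so 6 ∉ X ∩ Y
6 ∉ W and 6 ∉ Y, so 6 ∉ W ∪ Y
6 ∉ (W ∪ Y) and 6 ∉ W, so 6 ∉ (W ∪ Y) Δ W
6 ∉ (X ∩ Y) and 6 ∉ ((W ∪ Y) Δ W), so 6 ∉ (X ∩ Y) ∪ ((W ∪ Y) Δ W)
6 ∉ X and 6 ∉ W, so 6 ∉ X ∖ W
6 ∈ (X ∖ W)' since 6 ∉ (X ∖ W)
6 ∉ W and 6 ∈ (X ∖ W)', so 6 ∉ W ∖ (X ∖ W)'
6 ∉ ((X ∩ Y) ∪ ((W ∪ Y) Δ W)) and 6 ∉ (W ∖ (X ∖ W)'), so 6 ∉ ((X ∩ Y) ∪ ((W ∪ Y) Δ W)) ∖ (W ∖ (X ∖ W)')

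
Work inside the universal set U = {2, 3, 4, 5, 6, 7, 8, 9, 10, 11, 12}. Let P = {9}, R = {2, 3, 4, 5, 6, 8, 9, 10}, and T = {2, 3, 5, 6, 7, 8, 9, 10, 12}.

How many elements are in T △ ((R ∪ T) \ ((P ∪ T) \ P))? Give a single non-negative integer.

R ∪ T = {2, 3, 4, 5, 6, 7, 8, 9, 10, 12}
P ∪ T = {2, 3, 5, 6, 7, 8, 9, 10, 12}
(P ∪ T) \ P = {2, 3, 5, 6, 7, 8, 10, 12}
(R ∪ T) \ ((P ∪ T) \ P) = {4, 9}
T △ ((R ∪ T) \ ((P ∪ T) \ P)) = {2, 3, 4, 5, 6, 7, 8, 10, 12}
|T △ ((R ∪ T) \ ((P ∪ T) \ P))| = 9

9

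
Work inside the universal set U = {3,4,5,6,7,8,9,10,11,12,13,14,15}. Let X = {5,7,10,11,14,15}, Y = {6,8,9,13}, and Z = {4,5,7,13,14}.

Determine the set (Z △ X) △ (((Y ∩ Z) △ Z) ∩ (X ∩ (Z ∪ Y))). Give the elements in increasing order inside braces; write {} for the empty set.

Z △ X = {4,10,11,13,15}
Y ∩ Z = {13}
(Y ∩ Z) △ Z = {4,5,7,14}
Z ∪ Y = {4,5,6,7,8,9,13,14}
X ∩ (Z ∪ Y) = {5,7,14}
((Y ∩ Z) △ Z) ∩ (X ∩ (Z ∪ Y)) = {5,7,14}
(Z △ X) △ (((Y ∩ Z) △ Z) ∩ (X ∩ (Z ∪ Y))) = {4,5,7,10,11,13,14,15}

{4,5,7,10,11,13,14,15}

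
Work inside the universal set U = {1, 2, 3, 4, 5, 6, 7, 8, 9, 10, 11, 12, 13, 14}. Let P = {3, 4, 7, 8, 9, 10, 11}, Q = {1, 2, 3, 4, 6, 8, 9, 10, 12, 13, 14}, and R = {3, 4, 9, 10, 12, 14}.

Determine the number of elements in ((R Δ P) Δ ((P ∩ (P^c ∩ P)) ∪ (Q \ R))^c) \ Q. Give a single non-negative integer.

1

R Δ P = {7, 8, 11, 12, 14}
P^c = {1, 2, 5, 6, 12, 13, 14}
P^c ∩ P = {}
P ∩ (P^c ∩ P) = {}
Q \ R = {1, 2, 6, 8, 13}
(P ∩ (P^c ∩ P)) ∪ (Q \ R) = {1, 2, 6, 8, 13}
((P ∩ (P^c ∩ P)) ∪ (Q \ R))^c = {3, 4, 5, 7, 9, 10, 11, 12, 14}
(R Δ P) Δ ((P ∩ (P^c ∩ P)) ∪ (Q \ R))^c = {3, 4, 5, 8, 9, 10}
((R Δ P) Δ ((P ∩ (P^c ∩ P)) ∪ (Q \ R))^c) \ Q = {5}
|((R Δ P) Δ ((P ∩ (P^c ∩ P)) ∪ (Q \ R))^c) \ Q| = 1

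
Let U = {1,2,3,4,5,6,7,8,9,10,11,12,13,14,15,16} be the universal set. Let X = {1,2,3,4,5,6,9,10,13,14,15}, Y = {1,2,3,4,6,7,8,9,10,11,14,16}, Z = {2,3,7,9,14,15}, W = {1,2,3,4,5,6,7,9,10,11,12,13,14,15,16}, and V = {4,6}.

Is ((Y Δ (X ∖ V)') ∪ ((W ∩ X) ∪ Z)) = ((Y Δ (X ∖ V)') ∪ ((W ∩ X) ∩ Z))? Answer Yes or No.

X ∖ V = {1,2,3,5,9,10,13,14,15}
(X ∖ V)' = {4,6,7,8,11,12,16}
Y Δ (X ∖ V)' = {1,2,3,9,10,12,14}
W ∩ X = {1,2,3,4,5,6,9,10,13,14,15}
(W ∩ X) ∪ Z = {1,2,3,4,5,6,7,9,10,13,14,15}
(Y Δ (X ∖ V)') ∪ ((W ∩ X) ∪ Z) = {1,2,3,4,5,6,7,9,10,12,13,14,15}
(W ∩ X) ∩ Z = {2,3,9,14,15}
(Y Δ (X ∖ V)') ∪ ((W ∩ X) ∩ Z) = {1,2,3,9,10,12,14,15}
4 ∈ (Y Δ (X ∖ V)') ∪ ((W ∩ X) ∪ Z) but 4 ∉ (Y Δ (X ∖ V)') ∪ ((W ∩ X) ∩ Z), so they differ.

No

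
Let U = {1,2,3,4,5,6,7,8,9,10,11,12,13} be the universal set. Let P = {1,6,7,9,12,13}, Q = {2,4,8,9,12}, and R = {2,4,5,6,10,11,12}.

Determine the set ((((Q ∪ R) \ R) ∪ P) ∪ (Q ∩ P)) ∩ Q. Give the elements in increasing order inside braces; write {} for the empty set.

{8,9,12}

Q ∪ R = {2,4,5,6,8,9,10,11,12}
(Q ∪ R) \ R = {8,9}
((Q ∪ R) \ R) ∪ P = {1,6,7,8,9,12,13}
Q ∩ P = {9,12}
(((Q ∪ R) \ R) ∪ P) ∪ (Q ∩ P) = {1,6,7,8,9,12,13}
((((Q ∪ R) \ R) ∪ P) ∪ (Q ∩ P)) ∩ Q = {8,9,12}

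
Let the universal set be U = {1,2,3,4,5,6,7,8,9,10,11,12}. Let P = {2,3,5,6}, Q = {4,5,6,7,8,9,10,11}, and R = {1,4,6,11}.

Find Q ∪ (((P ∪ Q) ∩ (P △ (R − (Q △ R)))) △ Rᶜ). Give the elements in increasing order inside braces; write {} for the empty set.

{4,5,6,7,8,9,10,11,12}

P ∪ Q = {2,3,4,5,6,7,8,9,10,11}
Q △ R = {1,5,7,8,9,10}
R − (Q △ R) = {4,6,11}
P △ (R − (Q △ R)) = {2,3,4,5,11}
(P ∪ Q) ∩ (P △ (R − (Q △ R))) = {2,3,4,5,11}
Rᶜ = {2,3,5,7,8,9,10,12}
((P ∪ Q) ∩ (P △ (R − (Q △ R)))) △ Rᶜ = {4,7,8,9,10,11,12}
Q ∪ (((P ∪ Q) ∩ (P △ (R − (Q △ R)))) △ Rᶜ) = {4,5,6,7,8,9,10,11,12}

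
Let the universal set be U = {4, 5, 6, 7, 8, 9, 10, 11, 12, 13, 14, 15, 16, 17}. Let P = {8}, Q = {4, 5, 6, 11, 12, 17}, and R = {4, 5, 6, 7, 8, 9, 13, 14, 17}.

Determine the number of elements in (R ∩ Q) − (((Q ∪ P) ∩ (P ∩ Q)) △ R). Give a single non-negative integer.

0

R ∩ Q = {4, 5, 6, 17}
Q ∪ P = {4, 5, 6, 8, 11, 12, 17}
P ∩ Q = {}
(Q ∪ P) ∩ (P ∩ Q) = {}
((Q ∪ P) ∩ (P ∩ Q)) △ R = {4, 5, 6, 7, 8, 9, 13, 14, 17}
(R ∩ Q) − (((Q ∪ P) ∩ (P ∩ Q)) △ R) = {}
|(R ∩ Q) − (((Q ∪ P) ∩ (P ∩ Q)) △ R)| = 0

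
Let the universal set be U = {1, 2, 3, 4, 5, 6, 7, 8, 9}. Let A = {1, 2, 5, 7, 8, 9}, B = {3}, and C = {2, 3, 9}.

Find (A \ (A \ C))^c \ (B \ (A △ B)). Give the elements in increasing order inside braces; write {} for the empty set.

A \ C = {1, 5, 7, 8}
A \ (A \ C) = {2, 9}
(A \ (A \ C))^c = {1, 3, 4, 5, 6, 7, 8}
A △ B = {1, 2, 3, 5, 7, 8, 9}
B \ (A △ B) = {}
(A \ (A \ C))^c \ (B \ (A △ B)) = {1, 3, 4, 5, 6, 7, 8}

{1, 3, 4, 5, 6, 7, 8}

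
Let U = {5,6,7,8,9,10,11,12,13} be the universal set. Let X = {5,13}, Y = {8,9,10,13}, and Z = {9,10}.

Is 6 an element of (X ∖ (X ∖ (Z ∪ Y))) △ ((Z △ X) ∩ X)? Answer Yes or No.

No

6 ∉ Z and 6 ∉ Y, so 6 ∉ Z ∪ Y
6 ∉ X and 6 ∉ (Z ∪ Y), so 6 ∉ X ∖ (Z ∪ Y)
6 ∉ X and 6 ∉ (X ∖ (Z ∪ Y)), so 6 ∉ X ∖ (X ∖ (Z ∪ Y))
6 ∉ Z and 6 ∉ X, so 6 ∉ Z △ X
6 ∉ (Z △ X) and 6 ∉ X, so 6 ∉ (Z △ X) ∩ X
6 ∉ (X ∖ (X ∖ (Z ∪ Y))) and 6 ∉ ((Z △ X) ∩ X), so 6 ∉ (X ∖ (X ∖ (Z ∪ Y))) △ ((Z △ X) ∩ X)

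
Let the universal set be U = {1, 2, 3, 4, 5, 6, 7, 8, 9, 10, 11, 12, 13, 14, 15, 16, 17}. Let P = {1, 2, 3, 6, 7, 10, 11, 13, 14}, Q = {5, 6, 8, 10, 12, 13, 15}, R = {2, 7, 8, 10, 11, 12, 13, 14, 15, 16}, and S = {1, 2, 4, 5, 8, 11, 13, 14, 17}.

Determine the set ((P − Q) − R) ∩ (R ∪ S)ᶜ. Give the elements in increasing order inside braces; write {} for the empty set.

{3}

P − Q = {1, 2, 3, 7, 11, 14}
(P − Q) − R = {1, 3}
R ∪ S = {1, 2, 4, 5, 7, 8, 10, 11, 12, 13, 14, 15, 16, 17}
(R ∪ S)ᶜ = {3, 6, 9}
((P − Q) − R) ∩ (R ∪ S)ᶜ = {3}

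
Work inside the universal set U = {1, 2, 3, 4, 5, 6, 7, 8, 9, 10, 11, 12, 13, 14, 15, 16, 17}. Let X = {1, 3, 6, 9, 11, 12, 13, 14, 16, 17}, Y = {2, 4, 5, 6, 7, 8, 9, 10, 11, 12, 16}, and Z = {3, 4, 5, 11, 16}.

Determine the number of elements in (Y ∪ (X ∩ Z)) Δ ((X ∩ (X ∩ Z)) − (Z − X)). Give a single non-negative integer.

X ∩ Z = {3, 11, 16}
Y ∪ (X ∩ Z) = {2, 3, 4, 5, 6, 7, 8, 9, 10, 11, 12, 16}
X ∩ (X ∩ Z) = {3, 11, 16}
Z − X = {4, 5}
(X ∩ (X ∩ Z)) − (Z − X) = {3, 11, 16}
(Y ∪ (X ∩ Z)) Δ ((X ∩ (X ∩ Z)) − (Z − X)) = {2, 4, 5, 6, 7, 8, 9, 10, 12}
|(Y ∪ (X ∩ Z)) Δ ((X ∩ (X ∩ Z)) − (Z − X))| = 9

9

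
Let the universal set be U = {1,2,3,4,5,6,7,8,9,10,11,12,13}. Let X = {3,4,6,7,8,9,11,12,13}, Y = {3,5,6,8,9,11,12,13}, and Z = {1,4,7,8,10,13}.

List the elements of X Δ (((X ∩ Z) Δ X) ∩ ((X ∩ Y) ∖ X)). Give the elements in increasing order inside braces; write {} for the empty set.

X ∩ Z = {4,7,8,13}
(X ∩ Z) Δ X = {3,6,9,11,12}
X ∩ Y = {3,6,8,9,11,12,13}
(X ∩ Y) ∖ X = {}
((X ∩ Z) Δ X) ∩ ((X ∩ Y) ∖ X) = {}
X Δ (((X ∩ Z) Δ X) ∩ ((X ∩ Y) ∖ X)) = {3,4,6,7,8,9,11,12,13}

{3,4,6,7,8,9,11,12,13}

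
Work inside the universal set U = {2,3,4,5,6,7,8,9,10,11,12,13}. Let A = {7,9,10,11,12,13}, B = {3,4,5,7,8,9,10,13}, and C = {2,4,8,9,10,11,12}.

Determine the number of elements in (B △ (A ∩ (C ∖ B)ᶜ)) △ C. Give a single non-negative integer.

C ∖ B = {2,11,12}
(C ∖ B)ᶜ = {3,4,5,6,7,8,9,10,13}
A ∩ (C ∖ B)ᶜ = {7,9,10,13}
B △ (A ∩ (C ∖ B)ᶜ) = {3,4,5,8}
(B △ (A ∩ (C ∖ B)ᶜ)) △ C = {2,3,5,9,10,11,12}
|(B △ (A ∩ (C ∖ B)ᶜ)) △ C| = 7

7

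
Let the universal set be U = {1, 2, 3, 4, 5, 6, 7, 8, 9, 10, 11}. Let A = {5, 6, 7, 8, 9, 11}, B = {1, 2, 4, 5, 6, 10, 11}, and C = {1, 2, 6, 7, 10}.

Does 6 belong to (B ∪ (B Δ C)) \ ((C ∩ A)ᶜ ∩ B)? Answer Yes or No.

6 ∈ B and 6 ∈ C, so 6 ∉ B Δ C
6 ∈ B and 6 ∉ (B Δ C), so 6 ∈ B ∪ (B Δ C)
6 ∈ C and 6 ∈ A, so 6 ∈ C ∩ A
6 ∉ (C ∩ A)ᶜ since 6 ∈ (C ∩ A)
6 ∉ (C ∩ A)ᶜ and 6 ∈ B, so 6 ∉ (C ∩ A)ᶜ ∩ B
6 ∈ (B ∪ (B Δ C)) and 6 ∉ ((C ∩ A)ᶜ ∩ B), so 6 ∈ (B ∪ (B Δ C)) \ ((C ∩ A)ᶜ ∩ B)

Yes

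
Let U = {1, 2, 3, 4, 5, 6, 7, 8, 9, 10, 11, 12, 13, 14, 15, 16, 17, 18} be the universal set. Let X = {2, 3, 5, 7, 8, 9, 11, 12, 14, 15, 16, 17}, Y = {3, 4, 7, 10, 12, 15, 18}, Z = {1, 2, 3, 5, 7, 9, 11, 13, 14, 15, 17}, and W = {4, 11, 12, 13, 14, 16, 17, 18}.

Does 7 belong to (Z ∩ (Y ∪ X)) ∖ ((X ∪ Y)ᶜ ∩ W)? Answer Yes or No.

7 ∈ Y and 7 ∈ X, so 7 ∈ Y ∪ X
7 ∈ Z and 7 ∈ (Y ∪ X), so 7 ∈ Z ∩ (Y ∪ X)
7 ∈ X and 7 ∈ Y, so 7 ∈ X ∪ Y
7 ∉ (X ∪ Y)ᶜ since 7 ∈ (X ∪ Y)
7 ∉ (X ∪ Y)ᶜ and 7 ∉ W, so 7 ∉ (X ∪ Y)ᶜ ∩ W
7 ∈ (Z ∩ (Y ∪ X)) and 7 ∉ ((X ∪ Y)ᶜ ∩ W), so 7 ∈ (Z ∩ (Y ∪ X)) ∖ ((X ∪ Y)ᶜ ∩ W)

Yes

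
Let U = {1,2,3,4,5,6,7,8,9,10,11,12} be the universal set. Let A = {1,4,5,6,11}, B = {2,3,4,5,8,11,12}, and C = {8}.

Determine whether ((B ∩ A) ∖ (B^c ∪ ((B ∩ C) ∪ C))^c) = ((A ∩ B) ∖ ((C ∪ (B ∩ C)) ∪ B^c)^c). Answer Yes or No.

Yes

B ∩ A = {4,5,11}
B^c = {1,6,7,9,10}
B ∩ C = {8}
(B ∩ C) ∪ C = {8}
B^c ∪ ((B ∩ C) ∪ C) = {1,6,7,8,9,10}
(B^c ∪ ((B ∩ C) ∪ C))^c = {2,3,4,5,11,12}
(B ∩ A) ∖ (B^c ∪ ((B ∩ C) ∪ C))^c = {}
A ∩ B = {4,5,11}
C ∪ (B ∩ C) = {8}
(C ∪ (B ∩ C)) ∪ B^c = {1,6,7,8,9,10}
((C ∪ (B ∩ C)) ∪ B^c)^c = {2,3,4,5,11,12}
(A ∩ B) ∖ ((C ∪ (B ∩ C)) ∪ B^c)^c = {}
Both equal {}, so (B ∩ A) ∖ (B^c ∪ ((B ∩ C) ∪ C))^c = (A ∩ B) ∖ ((C ∪ (B ∩ C)) ∪ B^c)^c.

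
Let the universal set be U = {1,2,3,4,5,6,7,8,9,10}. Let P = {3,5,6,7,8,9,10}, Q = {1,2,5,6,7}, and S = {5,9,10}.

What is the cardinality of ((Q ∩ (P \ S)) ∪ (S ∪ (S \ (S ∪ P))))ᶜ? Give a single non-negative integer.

5

P \ S = {3,6,7,8}
Q ∩ (P \ S) = {6,7}
S ∪ P = {3,5,6,7,8,9,10}
S \ (S ∪ P) = {}
S ∪ (S \ (S ∪ P)) = {5,9,10}
(Q ∩ (P \ S)) ∪ (S ∪ (S \ (S ∪ P))) = {5,6,7,9,10}
((Q ∩ (P \ S)) ∪ (S ∪ (S \ (S ∪ P))))ᶜ = {1,2,3,4,8}
|((Q ∩ (P \ S)) ∪ (S ∪ (S \ (S ∪ P))))ᶜ| = 5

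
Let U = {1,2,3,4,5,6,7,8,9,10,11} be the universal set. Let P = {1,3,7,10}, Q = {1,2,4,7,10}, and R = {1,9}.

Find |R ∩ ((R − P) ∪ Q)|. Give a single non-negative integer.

R − P = {9}
(R − P) ∪ Q = {1,2,4,7,9,10}
R ∩ ((R − P) ∪ Q) = {1,9}
|R ∩ ((R − P) ∪ Q)| = 2

2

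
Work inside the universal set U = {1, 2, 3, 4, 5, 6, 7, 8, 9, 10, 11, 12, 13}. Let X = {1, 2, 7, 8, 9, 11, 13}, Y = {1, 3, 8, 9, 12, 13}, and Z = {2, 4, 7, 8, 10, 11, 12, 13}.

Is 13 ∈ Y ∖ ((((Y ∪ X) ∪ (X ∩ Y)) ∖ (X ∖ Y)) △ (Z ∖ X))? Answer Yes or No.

13 ∈ Y and 13 ∈ X, so 13 ∈ Y ∪ X
13 ∈ X and 13 ∈ Y, so 13 ∈ X ∩ Y
13 ∈ (Y ∪ X) and 13 ∈ (X ∩ Y), so 13 ∈ (Y ∪ X) ∪ (X ∩ Y)
13 ∈ X and 13 ∈ Y, so 13 ∉ X ∖ Y
13 ∈ ((Y ∪ X) ∪ (X ∩ Y)) and 13 ∉ (X ∖ Y), so 13 ∈ ((Y ∪ X) ∪ (X ∩ Y)) ∖ (X ∖ Y)
13 ∈ Z and 13 ∈ X, so 13 ∉ Z ∖ X
13 ∈ (((Y ∪ X) ∪ (X ∩ Y)) ∖ (X ∖ Y)) and 13 ∉ (Z ∖ X), so 13 ∈ (((Y ∪ X) ∪ (X ∩ Y)) ∖ (X ∖ Y)) △ (Z ∖ X)
13 ∈ Y and 13 ∈ ((((Y ∪ X) ∪ (X ∩ Y)) ∖ (X ∖ Y)) △ (Z ∖ X)), so 13 ∉ Y ∖ ((((Y ∪ X) ∪ (X ∩ Y)) ∖ (X ∖ Y)) △ (Z ∖ X))

No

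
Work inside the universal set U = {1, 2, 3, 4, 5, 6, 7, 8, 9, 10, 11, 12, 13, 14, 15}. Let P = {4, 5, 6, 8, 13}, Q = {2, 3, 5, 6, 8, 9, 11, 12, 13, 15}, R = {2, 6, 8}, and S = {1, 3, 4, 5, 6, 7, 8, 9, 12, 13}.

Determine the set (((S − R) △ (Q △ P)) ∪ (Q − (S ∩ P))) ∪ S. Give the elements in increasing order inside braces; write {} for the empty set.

S − R = {1, 3, 4, 5, 7, 9, 12, 13}
Q △ P = {2, 3, 4, 9, 11, 12, 15}
(S − R) △ (Q △ P) = {1, 2, 5, 7, 11, 13, 15}
S ∩ P = {4, 5, 6, 8, 13}
Q − (S ∩ P) = {2, 3, 9, 11, 12, 15}
((S − R) △ (Q △ P)) ∪ (Q − (S ∩ P)) = {1, 2, 3, 5, 7, 9, 11, 12, 13, 15}
(((S − R) △ (Q △ P)) ∪ (Q − (S ∩ P))) ∪ S = {1, 2, 3, 4, 5, 6, 7, 8, 9, 11, 12, 13, 15}

{1, 2, 3, 4, 5, 6, 7, 8, 9, 11, 12, 13, 15}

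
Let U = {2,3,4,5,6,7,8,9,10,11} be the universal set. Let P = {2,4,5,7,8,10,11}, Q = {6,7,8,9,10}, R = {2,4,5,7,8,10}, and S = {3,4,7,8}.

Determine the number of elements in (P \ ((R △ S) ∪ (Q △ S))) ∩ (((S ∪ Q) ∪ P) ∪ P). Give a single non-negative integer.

3

R △ S = {2,3,5,10}
Q △ S = {3,4,6,9,10}
(R △ S) ∪ (Q △ S) = {2,3,4,5,6,9,10}
P \ ((R △ S) ∪ (Q △ S)) = {7,8,11}
S ∪ Q = {3,4,6,7,8,9,10}
(S ∪ Q) ∪ P = {2,3,4,5,6,7,8,9,10,11}
((S ∪ Q) ∪ P) ∪ P = {2,3,4,5,6,7,8,9,10,11}
(P \ ((R △ S) ∪ (Q △ S))) ∩ (((S ∪ Q) ∪ P) ∪ P) = {7,8,11}
|(P \ ((R △ S) ∪ (Q △ S))) ∩ (((S ∪ Q) ∪ P) ∪ P)| = 3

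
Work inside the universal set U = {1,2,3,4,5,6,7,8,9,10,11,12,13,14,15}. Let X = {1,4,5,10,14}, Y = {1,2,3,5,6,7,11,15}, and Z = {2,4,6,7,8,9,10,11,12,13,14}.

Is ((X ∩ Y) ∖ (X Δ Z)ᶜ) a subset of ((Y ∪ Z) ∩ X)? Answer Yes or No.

X ∩ Y = {1,5}
X Δ Z = {1,2,5,6,7,8,9,11,12,13}
(X Δ Z)ᶜ = {3,4,10,14,15}
(X ∩ Y) ∖ (X Δ Z)ᶜ = {1,5}
Y ∪ Z = {1,2,3,4,5,6,7,8,9,10,11,12,13,14,15}
(Y ∪ Z) ∩ X = {1,4,5,10,14}
Every element of {1,5} is in {1,4,5,10,14}, so (X ∩ Y) ∖ (X Δ Z)ᶜ ⊆ (Y ∪ Z) ∩ X.

Yes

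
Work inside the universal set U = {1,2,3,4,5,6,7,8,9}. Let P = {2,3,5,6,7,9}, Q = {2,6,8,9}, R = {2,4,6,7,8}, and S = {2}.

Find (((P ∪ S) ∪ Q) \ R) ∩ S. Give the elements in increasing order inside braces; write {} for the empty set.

{}

P ∪ S = {2,3,5,6,7,9}
(P ∪ S) ∪ Q = {2,3,5,6,7,8,9}
((P ∪ S) ∪ Q) \ R = {3,5,9}
(((P ∪ S) ∪ Q) \ R) ∩ S = {}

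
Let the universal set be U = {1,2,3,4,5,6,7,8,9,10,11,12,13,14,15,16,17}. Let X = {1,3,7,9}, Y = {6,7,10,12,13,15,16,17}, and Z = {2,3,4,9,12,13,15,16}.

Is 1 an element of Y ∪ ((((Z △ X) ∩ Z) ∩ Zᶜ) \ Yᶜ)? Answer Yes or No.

No

1 ∉ Z and 1 ∈ X, so 1 ∈ Z △ X
1 ∈ (Z △ X) and 1 ∉ Z, so 1 ∉ (Z △ X) ∩ Z
1 ∉ Z, so 1 ∈ Zᶜ
1 ∉ ((Z △ X) ∩ Z) and 1 ∈ Zᶜ, so 1 ∉ ((Z △ X) ∩ Z) ∩ Zᶜ
1 ∉ Y, so 1 ∈ Yᶜ
1 ∉ (((Z △ X) ∩ Z) ∩ Zᶜ) and 1 ∈ Yᶜ, so 1 ∉ (((Z △ X) ∩ Z) ∩ Zᶜ) \ Yᶜ
1 ∉ Y and 1 ∉ ((((Z △ X) ∩ Z) ∩ Zᶜ) \ Yᶜ), so 1 ∉ Y ∪ ((((Z △ X) ∩ Z) ∩ Zᶜ) \ Yᶜ)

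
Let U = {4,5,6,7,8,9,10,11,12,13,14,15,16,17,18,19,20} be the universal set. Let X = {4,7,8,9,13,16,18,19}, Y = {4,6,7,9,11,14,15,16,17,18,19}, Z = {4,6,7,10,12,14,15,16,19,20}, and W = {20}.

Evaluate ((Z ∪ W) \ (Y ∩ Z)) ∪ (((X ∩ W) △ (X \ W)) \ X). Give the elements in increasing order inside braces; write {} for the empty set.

Z ∪ W = {4,6,7,10,12,14,15,16,19,20}
Y ∩ Z = {4,6,7,14,15,16,19}
(Z ∪ W) \ (Y ∩ Z) = {10,12,20}
X ∩ W = {}
X \ W = {4,7,8,9,13,16,18,19}
(X ∩ W) △ (X \ W) = {4,7,8,9,13,16,18,19}
((X ∩ W) △ (X \ W)) \ X = {}
((Z ∪ W) \ (Y ∩ Z)) ∪ (((X ∩ W) △ (X \ W)) \ X) = {10,12,20}

{10,12,20}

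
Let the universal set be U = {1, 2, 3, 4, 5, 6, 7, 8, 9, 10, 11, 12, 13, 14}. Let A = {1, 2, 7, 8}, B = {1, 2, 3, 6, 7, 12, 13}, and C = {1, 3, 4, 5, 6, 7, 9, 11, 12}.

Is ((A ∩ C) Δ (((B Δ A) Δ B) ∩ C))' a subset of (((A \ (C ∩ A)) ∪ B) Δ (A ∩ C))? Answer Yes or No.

A ∩ C = {1, 7}
B Δ A = {3, 6, 8, 12, 13}
(B Δ A) Δ B = {1, 2, 7, 8}
((B Δ A) Δ B) ∩ C = {1, 7}
(A ∩ C) Δ (((B Δ A) Δ B) ∩ C) = {}
((A ∩ C) Δ (((B Δ A) Δ B) ∩ C))' = {1, 2, 3, 4, 5, 6, 7, 8, 9, 10, 11, 12, 13, 14}
C ∩ A = {1, 7}
A \ (C ∩ A) = {2, 8}
(A \ (C ∩ A)) ∪ B = {1, 2, 3, 6, 7, 8, 12, 13}
((A \ (C ∩ A)) ∪ B) Δ (A ∩ C) = {2, 3, 6, 8, 12, 13}
1 ∈ ((A ∩ C) Δ (((B Δ A) Δ B) ∩ C))' but 1 ∉ ((A \ (C ∩ A)) ∪ B) Δ (A ∩ C), so the inclusion fails.

No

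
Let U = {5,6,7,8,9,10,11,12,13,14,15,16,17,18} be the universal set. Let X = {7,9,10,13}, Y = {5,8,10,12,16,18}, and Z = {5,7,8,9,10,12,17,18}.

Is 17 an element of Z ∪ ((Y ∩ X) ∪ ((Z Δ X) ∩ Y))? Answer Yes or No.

Yes

17 ∉ Y and 17 ∉ X, so 17 ∉ Y ∩ X
17 ∈ Z and 17 ∉ X, so 17 ∈ Z Δ X
17 ∈ (Z Δ X) and 17 ∉ Y, so 17 ∉ (Z Δ X) ∩ Y
17 ∉ (Y ∩ X) and 17 ∉ ((Z Δ X) ∩ Y), so 17 ∉ (Y ∩ X) ∪ ((Z Δ X) ∩ Y)
17 ∈ Z and 17 ∉ ((Y ∩ X) ∪ ((Z Δ X) ∩ Y)), so 17 ∈ Z ∪ ((Y ∩ X) ∪ ((Z Δ X) ∩ Y))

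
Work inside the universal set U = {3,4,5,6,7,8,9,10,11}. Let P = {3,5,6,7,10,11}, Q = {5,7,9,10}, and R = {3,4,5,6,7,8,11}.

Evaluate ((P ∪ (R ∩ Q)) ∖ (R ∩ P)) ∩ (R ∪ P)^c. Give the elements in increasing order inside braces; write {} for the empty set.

{}

R ∩ Q = {5,7}
P ∪ (R ∩ Q) = {3,5,6,7,10,11}
R ∩ P = {3,5,6,7,11}
(P ∪ (R ∩ Q)) ∖ (R ∩ P) = {10}
R ∪ P = {3,4,5,6,7,8,10,11}
(R ∪ P)^c = {9}
((P ∪ (R ∩ Q)) ∖ (R ∩ P)) ∩ (R ∪ P)^c = {}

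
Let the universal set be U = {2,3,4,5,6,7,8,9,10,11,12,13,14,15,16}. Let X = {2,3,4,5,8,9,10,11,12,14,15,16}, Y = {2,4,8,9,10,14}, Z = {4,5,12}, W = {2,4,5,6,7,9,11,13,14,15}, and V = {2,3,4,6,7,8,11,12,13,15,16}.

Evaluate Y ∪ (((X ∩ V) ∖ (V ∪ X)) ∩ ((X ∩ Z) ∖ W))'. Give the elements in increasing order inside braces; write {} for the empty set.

X ∩ V = {2,3,4,8,11,12,15,16}
V ∪ X = {2,3,4,5,6,7,8,9,10,11,12,13,14,15,16}
(X ∩ V) ∖ (V ∪ X) = {}
X ∩ Z = {4,5,12}
(X ∩ Z) ∖ W = {12}
((X ∩ V) ∖ (V ∪ X)) ∩ ((X ∩ Z) ∖ W) = {}
(((X ∩ V) ∖ (V ∪ X)) ∩ ((X ∩ Z) ∖ W))' = {2,3,4,5,6,7,8,9,10,11,12,13,14,15,16}
Y ∪ (((X ∩ V) ∖ (V ∪ X)) ∩ ((X ∩ Z) ∖ W))' = {2,3,4,5,6,7,8,9,10,11,12,13,14,15,16}

{2,3,4,5,6,7,8,9,10,11,12,13,14,15,16}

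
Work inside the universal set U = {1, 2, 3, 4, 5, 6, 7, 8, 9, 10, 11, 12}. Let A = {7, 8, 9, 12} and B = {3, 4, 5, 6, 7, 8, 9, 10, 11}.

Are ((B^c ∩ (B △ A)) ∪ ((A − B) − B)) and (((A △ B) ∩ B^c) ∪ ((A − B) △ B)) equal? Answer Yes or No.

No

B^c = {1, 2, 12}
B △ A = {3, 4, 5, 6, 10, 11, 12}
B^c ∩ (B △ A) = {12}
A − B = {12}
(A − B) − B = {12}
(B^c ∩ (B △ A)) ∪ ((A − B) − B) = {12}
A △ B = {3, 4, 5, 6, 10, 11, 12}
(A △ B) ∩ B^c = {12}
(A − B) △ B = {3, 4, 5, 6, 7, 8, 9, 10, 11, 12}
((A △ B) ∩ B^c) ∪ ((A − B) △ B) = {3, 4, 5, 6, 7, 8, 9, 10, 11, 12}
3 ∈ ((A △ B) ∩ B^c) ∪ ((A − B) △ B) but 3 ∉ (B^c ∩ (B △ A)) ∪ ((A − B) − B), so they differ.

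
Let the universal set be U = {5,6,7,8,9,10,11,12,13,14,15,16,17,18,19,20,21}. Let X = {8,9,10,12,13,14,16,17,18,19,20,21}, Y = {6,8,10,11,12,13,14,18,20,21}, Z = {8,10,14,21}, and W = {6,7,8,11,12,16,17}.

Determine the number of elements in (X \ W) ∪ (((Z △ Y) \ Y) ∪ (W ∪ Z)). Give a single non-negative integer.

15

X \ W = {9,10,13,14,18,19,20,21}
Z △ Y = {6,11,12,13,18,20}
(Z △ Y) \ Y = {}
W ∪ Z = {6,7,8,10,11,12,14,16,17,21}
((Z △ Y) \ Y) ∪ (W ∪ Z) = {6,7,8,10,11,12,14,16,17,21}
(X \ W) ∪ (((Z △ Y) \ Y) ∪ (W ∪ Z)) = {6,7,8,9,10,11,12,13,14,16,17,18,19,20,21}
|(X \ W) ∪ (((Z △ Y) \ Y) ∪ (W ∪ Z))| = 15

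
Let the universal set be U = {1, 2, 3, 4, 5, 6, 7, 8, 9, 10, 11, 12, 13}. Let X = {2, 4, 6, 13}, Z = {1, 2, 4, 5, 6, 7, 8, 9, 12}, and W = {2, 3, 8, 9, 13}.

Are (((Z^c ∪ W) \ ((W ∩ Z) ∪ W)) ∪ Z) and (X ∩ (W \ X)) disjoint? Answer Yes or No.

Z^c = {3, 10, 11, 13}
Z^c ∪ W = {2, 3, 8, 9, 10, 11, 13}
W ∩ Z = {2, 8, 9}
(W ∩ Z) ∪ W = {2, 3, 8, 9, 13}
(Z^c ∪ W) \ ((W ∩ Z) ∪ W) = {10, 11}
((Z^c ∪ W) \ ((W ∩ Z) ∪ W)) ∪ Z = {1, 2, 4, 5, 6, 7, 8, 9, 10, 11, 12}
W \ X = {3, 8, 9}
X ∩ (W \ X) = {}
{1, 2, 4, 5, 6, 7, 8, 9, 10, 11, 12} and {} share no elements.

Yes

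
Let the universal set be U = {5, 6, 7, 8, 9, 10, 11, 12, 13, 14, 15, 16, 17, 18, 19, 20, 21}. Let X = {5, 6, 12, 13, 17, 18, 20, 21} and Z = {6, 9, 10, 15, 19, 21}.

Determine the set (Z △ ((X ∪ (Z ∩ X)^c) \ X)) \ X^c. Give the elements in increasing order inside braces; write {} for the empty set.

Z ∩ X = {6, 21}
(Z ∩ X)^c = {5, 7, 8, 9, 10, 11, 12, 13, 14, 15, 16, 17, 18, 19, 20}
X ∪ (Z ∩ X)^c = {5, 6, 7, 8, 9, 10, 11, 12, 13, 14, 15, 16, 17, 18, 19, 20, 21}
(X ∪ (Z ∩ X)^c) \ X = {7, 8, 9, 10, 11, 14, 15, 16, 19}
Z △ ((X ∪ (Z ∩ X)^c) \ X) = {6, 7, 8, 11, 14, 16, 21}
X^c = {7, 8, 9, 10, 11, 14, 15, 16, 19}
(Z △ ((X ∪ (Z ∩ X)^c) \ X)) \ X^c = {6, 21}

{6, 21}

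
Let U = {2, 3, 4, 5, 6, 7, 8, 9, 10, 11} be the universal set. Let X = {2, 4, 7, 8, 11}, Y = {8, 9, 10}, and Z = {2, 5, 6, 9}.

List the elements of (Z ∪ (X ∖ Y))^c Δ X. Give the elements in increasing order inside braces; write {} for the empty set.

{2, 3, 4, 7, 10, 11}

X ∖ Y = {2, 4, 7, 11}
Z ∪ (X ∖ Y) = {2, 4, 5, 6, 7, 9, 11}
(Z ∪ (X ∖ Y))^c = {3, 8, 10}
(Z ∪ (X ∖ Y))^c Δ X = {2, 3, 4, 7, 10, 11}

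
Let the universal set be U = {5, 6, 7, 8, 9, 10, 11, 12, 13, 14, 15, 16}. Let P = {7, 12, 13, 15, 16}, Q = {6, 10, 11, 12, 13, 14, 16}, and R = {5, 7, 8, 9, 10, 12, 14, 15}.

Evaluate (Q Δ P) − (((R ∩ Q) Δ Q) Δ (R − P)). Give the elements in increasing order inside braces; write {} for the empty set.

{7, 15}

Q Δ P = {6, 7, 10, 11, 14, 15}
R ∩ Q = {10, 12, 14}
(R ∩ Q) Δ Q = {6, 11, 13, 16}
R − P = {5, 8, 9, 10, 14}
((R ∩ Q) Δ Q) Δ (R − P) = {5, 6, 8, 9, 10, 11, 13, 14, 16}
(Q Δ P) − (((R ∩ Q) Δ Q) Δ (R − P)) = {7, 15}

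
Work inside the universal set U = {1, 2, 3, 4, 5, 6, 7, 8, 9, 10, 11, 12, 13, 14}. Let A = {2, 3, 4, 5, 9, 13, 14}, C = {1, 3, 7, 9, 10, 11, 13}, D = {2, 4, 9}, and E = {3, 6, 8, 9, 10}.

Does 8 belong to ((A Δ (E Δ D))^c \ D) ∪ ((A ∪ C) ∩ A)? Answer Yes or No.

8 ∈ E and 8 ∉ D, so 8 ∈ E Δ D
8 ∉ A and 8 ∈ (E Δ D), so 8 ∈ A Δ (E Δ D)
8 ∉ (A Δ (E Δ D))^c since 8 ∈ (A Δ (E Δ D))
8 ∉ (A Δ (E Δ D))^c and 8 ∉ D, so 8 ∉ (A Δ (E Δ D))^c \ D
8 ∉ A and 8 ∉ C, so 8 ∉ A ∪ C
8 ∉ (A ∪ C) and 8 ∉ A, so 8 ∉ (A ∪ C) ∩ A
8 ∉ ((A Δ (E Δ D))^c \ D) and 8 ∉ ((A ∪ C) ∩ A), so 8 ∉ ((A Δ (E Δ D))^c \ D) ∪ ((A ∪ C) ∩ A)

No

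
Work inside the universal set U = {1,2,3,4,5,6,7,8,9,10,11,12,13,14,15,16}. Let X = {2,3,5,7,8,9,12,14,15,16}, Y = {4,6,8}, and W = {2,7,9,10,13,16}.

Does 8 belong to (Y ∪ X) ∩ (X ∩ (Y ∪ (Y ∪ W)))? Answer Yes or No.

Yes

8 ∈ Y and 8 ∈ X, so 8 ∈ Y ∪ X
8 ∈ Y and 8 ∉ W, so 8 ∈ Y ∪ W
8 ∈ Y and 8 ∈ (Y ∪ W), so 8 ∈ Y ∪ (Y ∪ W)
8 ∈ X and 8 ∈ (Y ∪ (Y ∪ W)), so 8 ∈ X ∩ (Y ∪ (Y ∪ W))
8 ∈ (Y ∪ X) and 8 ∈ (X ∩ (Y ∪ (Y ∪ W))), so 8 ∈ (Y ∪ X) ∩ (X ∩ (Y ∪ (Y ∪ W)))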